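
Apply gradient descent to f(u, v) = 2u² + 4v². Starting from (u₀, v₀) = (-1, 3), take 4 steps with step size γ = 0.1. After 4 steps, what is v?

∇f = (4u, 8v)
(u₁, v₁) = (-1, 3) − 0.1·(-4, 24) = (-0.6, 0.6)
(u₂, v₂) = (-0.6, 0.6) − 0.1·(-2.4, 4.8) = (-0.36, 0.12)
(u₃, v₃) = (-0.36, 0.12) − 0.1·(-1.44, 0.96) = (-0.216, 0.024)
(u₄, v₄) = (-0.216, 0.024) − 0.1·(-0.864, 0.192) = (-0.1296, 0.0048)
v = 0.0048

0.0048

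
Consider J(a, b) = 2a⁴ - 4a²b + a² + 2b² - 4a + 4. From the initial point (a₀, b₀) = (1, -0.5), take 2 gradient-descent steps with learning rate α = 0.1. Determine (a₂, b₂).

(0.4, 0.06)

∇J = (8a³ - 8ab + 2a - 4, -4a² + 4b)
(a₁, b₁) = (1, -0.5) − 0.1·(10, -6) = (0, 0.1)
(a₂, b₂) = (0, 0.1) − 0.1·(-4, 0.4) = (0.4, 0.06)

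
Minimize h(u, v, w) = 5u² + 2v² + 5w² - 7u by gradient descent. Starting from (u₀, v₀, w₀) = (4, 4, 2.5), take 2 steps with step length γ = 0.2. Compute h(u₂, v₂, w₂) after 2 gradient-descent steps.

∇h = (10u - 7, 4v, 10w)
(u₁, v₁, w₁) = (4, 4, 2.5) − 0.2·(33, 16, 25) = (-2.6, 0.8, -2.5)
(u₂, v₂, w₂) = (-2.6, 0.8, -2.5) − 0.2·(-33, 3.2, -25) = (4, 0.16, 2.5)
h(4, 0.16, 2.5) = 83.3012

83.3012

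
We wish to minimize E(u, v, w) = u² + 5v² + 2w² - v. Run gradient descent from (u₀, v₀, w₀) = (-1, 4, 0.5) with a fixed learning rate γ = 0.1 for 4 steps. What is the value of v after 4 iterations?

0.1

∇E = (2u, 10v - 1, 4w)
Step 1: at (-1, 4, 0.5), ∇E = (-2, 39, 2) → (-1, 4, 0.5) − 0.1·(-2, 39, 2) = (-0.8, 0.1, 0.3)
Step 2: at (-0.8, 0.1, 0.3), ∇E = (-1.6, 0, 1.2) → (-0.8, 0.1, 0.3) − 0.1·(-1.6, 0, 1.2) = (-0.64, 0.1, 0.18)
Step 3: at (-0.64, 0.1, 0.18), ∇E = (-1.28, 0, 0.72) → (-0.64, 0.1, 0.18) − 0.1·(-1.28, 0, 0.72) = (-0.512, 0.1, 0.108)
Step 4: at (-0.512, 0.1, 0.108), ∇E = (-1.024, 0, 0.432) → (-0.512, 0.1, 0.108) − 0.1·(-1.024, 0, 0.432) = (-0.4096, 0.1, 0.0648)
v = 0.1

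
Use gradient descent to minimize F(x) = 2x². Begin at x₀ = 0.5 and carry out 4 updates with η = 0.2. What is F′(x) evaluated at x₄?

F′(x) = 4x
x₁ = 0.5 − 0.2·2 = 0.1
x₂ = 0.1 − 0.2·0.4 = 0.02
x₃ = 0.02 − 0.2·0.08 = 0.004
x₄ = 0.004 − 0.2·0.016 = 0.0008
F′(x) at (0.0008) = 0.0032

0.0032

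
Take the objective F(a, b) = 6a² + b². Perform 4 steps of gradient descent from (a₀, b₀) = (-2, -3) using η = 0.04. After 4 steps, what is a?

∇F = (12a, 2b)
Step 1: at (-2, -3), ∇F = (-24, -6) → (-2, -3) − 0.04·(-24, -6) = (-1.04, -2.76)
Step 2: at (-1.04, -2.76), ∇F = (-12.48, -5.52) → (-1.04, -2.76) − 0.04·(-12.48, -5.52) = (-0.5408, -2.5392)
Step 3: at (-0.5408, -2.5392), ∇F = (-6.4896, -5.0784) → (-0.5408, -2.5392) − 0.04·(-6.4896, -5.0784) = (-0.281216, -2.336064)
Step 4: at (-0.281216, -2.336064), ∇F = (-3.374592, -4.672128) → (-0.281216, -2.336064) − 0.04·(-3.374592, -4.672128) = (-0.14623232, -2.14917888)
a = -0.14623232

-0.14623232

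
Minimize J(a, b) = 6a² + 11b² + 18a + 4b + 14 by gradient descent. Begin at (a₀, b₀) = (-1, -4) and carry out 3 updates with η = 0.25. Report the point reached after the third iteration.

∇J = (12a + 18, 22b + 4)
Step 1: at (-1, -4), ∇J = (6, -84) → (-1, -4) − 0.25·(6, -84) = (-2.5, 17)
Step 2: at (-2.5, 17), ∇J = (-12, 378) → (-2.5, 17) − 0.25·(-12, 378) = (0.5, -77.5)
Step 3: at (0.5, -77.5), ∇J = (24, -1701) → (0.5, -77.5) − 0.25·(24, -1701) = (-5.5, 347.75)

(-5.5, 347.75)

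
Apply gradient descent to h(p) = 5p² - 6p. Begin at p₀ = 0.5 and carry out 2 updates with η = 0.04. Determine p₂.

h′(p) = 10p - 6
Step 1: h′(0.5) = -1; p₁ = 0.5 − 0.04·(-1) = 0.54
Step 2: h′(0.54) = -0.6; p₂ = 0.54 − 0.04·(-0.6) = 0.564

0.564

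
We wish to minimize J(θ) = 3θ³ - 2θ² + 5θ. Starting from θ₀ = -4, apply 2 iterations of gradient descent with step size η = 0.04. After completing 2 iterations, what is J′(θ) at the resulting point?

25445.91143424

J′(θ) = 9θ² - 4θ + 5
θ₁ = -4 − 0.04·165 = -10.6
θ₂ = -10.6 − 0.04·1058.64 = -52.9456
J′(θ) at (-52.9456) = 25445.91143424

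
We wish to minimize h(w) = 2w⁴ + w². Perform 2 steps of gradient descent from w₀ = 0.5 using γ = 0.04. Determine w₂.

0.36269184

h′(w) = 8w³ + 2w
Step 1: h′(0.5) = 2; w₁ = 0.5 − 0.04·2 = 0.42
Step 2: h′(0.42) = 1.432704; w₂ = 0.42 − 0.04·1.432704 = 0.36269184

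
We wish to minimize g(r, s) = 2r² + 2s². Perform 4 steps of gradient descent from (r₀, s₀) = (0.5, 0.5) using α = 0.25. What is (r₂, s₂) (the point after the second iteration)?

(0, 0)

∇g = (4r, 4s)
Step 1: at (0.5, 0.5), ∇g = (2, 2) → (0.5, 0.5) − 0.25·(2, 2) = (0, 0)
Step 2: at (0, 0), ∇g = (0, 0) → (0, 0) − 0.25·(0, 0) = (0, 0)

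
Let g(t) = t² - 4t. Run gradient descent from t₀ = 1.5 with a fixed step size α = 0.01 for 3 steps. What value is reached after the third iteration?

g′(t) = 2t - 4
t₁ = 1.5 − 0.01·(-1) = 1.51
t₂ = 1.51 − 0.01·(-0.98) = 1.5198
t₃ = 1.5198 − 0.01·(-0.9604) = 1.529404

1.529404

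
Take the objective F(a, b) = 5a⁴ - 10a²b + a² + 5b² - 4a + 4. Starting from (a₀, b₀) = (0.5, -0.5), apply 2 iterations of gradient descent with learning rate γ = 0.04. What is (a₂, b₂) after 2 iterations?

(0.3769856, -0.07904)

∇F = (20a³ - 20ab + 2a - 4, -10a² + 10b)
(a₁, b₁) = (0.5, -0.5) − 0.04·(4.5, -7.5) = (0.32, -0.2)
(a₂, b₂) = (0.32, -0.2) − 0.04·(-1.42464, -3.024) = (0.3769856, -0.07904)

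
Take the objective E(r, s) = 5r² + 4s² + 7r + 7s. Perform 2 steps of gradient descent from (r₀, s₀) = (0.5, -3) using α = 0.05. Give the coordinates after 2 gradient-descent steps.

∇E = (10r + 7, 8s + 7)
Step 1: at (0.5, -3), ∇E = (12, -17) → (0.5, -3) − 0.05·(12, -17) = (-0.1, -2.15)
Step 2: at (-0.1, -2.15), ∇E = (6, -10.2) → (-0.1, -2.15) − 0.05·(6, -10.2) = (-0.4, -1.64)

(-0.4, -1.64)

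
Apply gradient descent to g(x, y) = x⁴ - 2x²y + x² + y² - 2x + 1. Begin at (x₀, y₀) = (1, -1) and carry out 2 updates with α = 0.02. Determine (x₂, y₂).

(0.73715968, -0.854976)

∇g = (4x³ - 4xy + 2x - 2, -2x² + 2y)
Step 1: at (1, -1), ∇g = (8, -4) → (1, -1) − 0.02·(8, -4) = (0.84, -0.92)
Step 2: at (0.84, -0.92), ∇g = (5.142016, -3.2512) → (0.84, -0.92) − 0.02·(5.142016, -3.2512) = (0.73715968, -0.854976)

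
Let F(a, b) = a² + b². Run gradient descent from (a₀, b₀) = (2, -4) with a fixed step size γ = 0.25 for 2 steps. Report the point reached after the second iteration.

∇F = (2a, 2b)
Step 1: at (2, -4), ∇F = (4, -8) → (2, -4) − 0.25·(4, -8) = (1, -2)
Step 2: at (1, -2), ∇F = (2, -4) → (1, -2) − 0.25·(2, -4) = (0.5, -1)

(0.5, -1)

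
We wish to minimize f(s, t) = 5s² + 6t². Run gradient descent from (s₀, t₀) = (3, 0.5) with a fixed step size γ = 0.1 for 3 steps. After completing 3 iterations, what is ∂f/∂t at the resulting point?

-0.048

∇f = (10s, 12t)
(s₁, t₁) = (3, 0.5) − 0.1·(30, 6) = (0, -0.1)
(s₂, t₂) = (0, -0.1) − 0.1·(0, -1.2) = (0, 0.02)
(s₃, t₃) = (0, 0.02) − 0.1·(0, 0.24) = (0, -0.004)
∂f/∂t at (0, -0.004) = -0.048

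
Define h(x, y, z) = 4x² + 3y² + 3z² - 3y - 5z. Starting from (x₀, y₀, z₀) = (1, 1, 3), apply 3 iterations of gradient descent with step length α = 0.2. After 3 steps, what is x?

∇h = (8x, 6y - 3, 6z - 5)
Step 1: at (1, 1, 3), ∇h = (8, 3, 13) → (1, 1, 3) − 0.2·(8, 3, 13) = (-0.6, 0.4, 0.4)
Step 2: at (-0.6, 0.4, 0.4), ∇h = (-4.8, -0.6, -2.6) → (-0.6, 0.4, 0.4) − 0.2·(-4.8, -0.6, -2.6) = (0.36, 0.52, 0.92)
Step 3: at (0.36, 0.52, 0.92), ∇h = (2.88, 0.12, 0.52) → (0.36, 0.52, 0.92) − 0.2·(2.88, 0.12, 0.52) = (-0.216, 0.496, 0.816)
x = -0.216

-0.216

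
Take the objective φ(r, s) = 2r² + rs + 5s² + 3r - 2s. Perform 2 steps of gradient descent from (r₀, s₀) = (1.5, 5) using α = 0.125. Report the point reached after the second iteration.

∇φ = (4r + s + 3, r + 10s - 2)
(r₁, s₁) = (1.5, 5) − 0.125·(14, 49.5) = (-0.25, -1.1875)
(r₂, s₂) = (-0.25, -1.1875) − 0.125·(0.8125, -14.125) = (-0.3515625, 0.578125)

(-0.3515625, 0.578125)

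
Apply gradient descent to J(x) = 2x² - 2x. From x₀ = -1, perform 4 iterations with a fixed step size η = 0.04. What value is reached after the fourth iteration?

J′(x) = 4x - 2
Step 1: J′(-1) = -6; x₁ = -1 − 0.04·(-6) = -0.76
Step 2: J′(-0.76) = -5.04; x₂ = -0.76 − 0.04·(-5.04) = -0.5584
Step 3: J′(-0.5584) = -4.2336; x₃ = -0.5584 − 0.04·(-4.2336) = -0.389056
Step 4: J′(-0.389056) = -3.556224; x₄ = -0.389056 − 0.04·(-3.556224) = -0.24680704

-0.24680704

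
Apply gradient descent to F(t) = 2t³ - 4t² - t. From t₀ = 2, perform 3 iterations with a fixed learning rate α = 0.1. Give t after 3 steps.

1.4467144

F′(t) = 6t² - 8t - 1
Step 1: F′(2) = 7; t₁ = 2 − 0.1·7 = 1.3
Step 2: F′(1.3) = -1.26; t₂ = 1.3 − 0.1·(-1.26) = 1.426
Step 3: F′(1.426) = -0.207144; t₃ = 1.426 − 0.1·(-0.207144) = 1.4467144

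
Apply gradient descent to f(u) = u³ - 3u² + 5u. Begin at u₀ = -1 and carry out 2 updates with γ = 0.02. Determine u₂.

-1.631904

f′(u) = 3u² - 6u + 5
u₁ = -1 − 0.02·14 = -1.28
u₂ = -1.28 − 0.02·17.5952 = -1.631904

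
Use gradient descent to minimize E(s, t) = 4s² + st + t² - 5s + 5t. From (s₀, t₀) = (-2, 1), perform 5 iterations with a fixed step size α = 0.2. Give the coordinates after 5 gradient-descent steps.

∇E = (8s + t - 5, s + 2t + 5)
(s₁, t₁) = (-2, 1) − 0.2·(-20, 5) = (2, 0)
(s₂, t₂) = (2, 0) − 0.2·(11, 7) = (-0.2, -1.4)
(s₃, t₃) = (-0.2, -1.4) − 0.2·(-8, 2) = (1.4, -1.8)
(s₄, t₄) = (1.4, -1.8) − 0.2·(4.4, 2.8) = (0.52, -2.36)
(s₅, t₅) = (0.52, -2.36) − 0.2·(-3.2, 0.8) = (1.16, -2.52)

(1.16, -2.52)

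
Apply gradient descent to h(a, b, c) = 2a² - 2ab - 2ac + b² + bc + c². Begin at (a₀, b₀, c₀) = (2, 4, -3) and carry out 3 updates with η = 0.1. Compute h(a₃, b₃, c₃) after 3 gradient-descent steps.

∇h = (4a - 2b - 2c, -2a + 2b + c, -2a + b + 2c)
Step 1: at (2, 4, -3), ∇h = (6, 1, -6) → (2, 4, -3) − 0.1·(6, 1, -6) = (1.4, 3.9, -2.4)
Step 2: at (1.4, 3.9, -2.4), ∇h = (2.6, 2.6, -3.7) → (1.4, 3.9, -2.4) − 0.1·(2.6, 2.6, -3.7) = (1.14, 3.64, -2.03)
Step 3: at (1.14, 3.64, -2.03), ∇h = (1.34, 2.97, -2.7) → (1.14, 3.64, -2.03) − 0.1·(1.34, 2.97, -2.7) = (1.006, 3.343, -1.76)
h(1.006, 3.343, -1.76) = 7.228645

7.228645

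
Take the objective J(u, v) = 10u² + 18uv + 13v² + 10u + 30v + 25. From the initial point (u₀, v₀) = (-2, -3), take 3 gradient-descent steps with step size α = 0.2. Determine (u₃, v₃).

(708.304, 832.296)

∇J = (20u + 18v + 10, 18u + 26v + 30)
Step 1: at (-2, -3), ∇J = (-84, -84) → (-2, -3) − 0.2·(-84, -84) = (14.8, 13.8)
Step 2: at (14.8, 13.8), ∇J = (554.4, 655.2) → (14.8, 13.8) − 0.2·(554.4, 655.2) = (-96.08, -117.24)
Step 3: at (-96.08, -117.24), ∇J = (-4021.92, -4747.68) → (-96.08, -117.24) − 0.2·(-4021.92, -4747.68) = (708.304, 832.296)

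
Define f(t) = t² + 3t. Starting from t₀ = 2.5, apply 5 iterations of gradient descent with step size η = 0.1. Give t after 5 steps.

f′(t) = 2t + 3
Step 1: f′(2.5) = 8; t₁ = 2.5 − 0.1·8 = 1.7
Step 2: f′(1.7) = 6.4; t₂ = 1.7 − 0.1·6.4 = 1.06
Step 3: f′(1.06) = 5.12; t₃ = 1.06 − 0.1·5.12 = 0.548
Step 4: f′(0.548) = 4.096; t₄ = 0.548 − 0.1·4.096 = 0.1384
Step 5: f′(0.1384) = 3.2768; t₅ = 0.1384 − 0.1·3.2768 = -0.18928

-0.18928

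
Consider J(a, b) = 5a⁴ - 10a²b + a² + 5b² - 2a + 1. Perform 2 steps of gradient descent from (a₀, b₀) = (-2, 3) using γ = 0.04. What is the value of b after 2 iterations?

2.05024

∇J = (20a³ - 20ab + 2a - 2, -10a² + 10b)
Step 1: at (-2, 3), ∇J = (-46, -10) → (-2, 3) − 0.04·(-46, -10) = (-0.16, 3.4)
Step 2: at (-0.16, 3.4), ∇J = (8.47808, 33.744) → (-0.16, 3.4) − 0.04·(8.47808, 33.744) = (-0.4991232, 2.05024)
b = 2.05024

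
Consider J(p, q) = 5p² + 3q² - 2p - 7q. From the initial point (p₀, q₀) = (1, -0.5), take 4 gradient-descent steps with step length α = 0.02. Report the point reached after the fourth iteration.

∇J = (10p - 2, 6q - 7)
Step 1: at (1, -0.5), ∇J = (8, -10) → (1, -0.5) − 0.02·(8, -10) = (0.84, -0.3)
Step 2: at (0.84, -0.3), ∇J = (6.4, -8.8) → (0.84, -0.3) − 0.02·(6.4, -8.8) = (0.712, -0.124)
Step 3: at (0.712, -0.124), ∇J = (5.12, -7.744) → (0.712, -0.124) − 0.02·(5.12, -7.744) = (0.6096, 0.03088)
Step 4: at (0.6096, 0.03088), ∇J = (4.096, -6.81472) → (0.6096, 0.03088) − 0.02·(4.096, -6.81472) = (0.52768, 0.1671744)

(0.52768, 0.1671744)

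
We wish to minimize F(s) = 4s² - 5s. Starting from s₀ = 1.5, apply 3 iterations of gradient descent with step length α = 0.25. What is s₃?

-0.25

F′(s) = 8s - 5
Step 1: F′(1.5) = 7; s₁ = 1.5 − 0.25·7 = -0.25
Step 2: F′(-0.25) = -7; s₂ = -0.25 − 0.25·(-7) = 1.5
Step 3: F′(1.5) = 7; s₃ = 1.5 − 0.25·7 = -0.25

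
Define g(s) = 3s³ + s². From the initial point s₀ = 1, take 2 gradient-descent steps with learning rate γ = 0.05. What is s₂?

g′(s) = 9s² + 2s
s₁ = 1 − 0.05·11 = 0.45
s₂ = 0.45 − 0.05·2.7225 = 0.313875

0.313875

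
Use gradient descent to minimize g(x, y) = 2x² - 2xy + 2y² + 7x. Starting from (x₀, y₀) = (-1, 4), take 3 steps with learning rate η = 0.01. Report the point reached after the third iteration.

∇g = (4x - 2y + 7, -2x + 4y)
(x₁, y₁) = (-1, 4) − 0.01·(-5, 18) = (-0.95, 3.82)
(x₂, y₂) = (-0.95, 3.82) − 0.01·(-4.44, 17.18) = (-0.9056, 3.6482)
(x₃, y₃) = (-0.9056, 3.6482) − 0.01·(-3.9188, 16.404) = (-0.866412, 3.48416)

(-0.866412, 3.48416)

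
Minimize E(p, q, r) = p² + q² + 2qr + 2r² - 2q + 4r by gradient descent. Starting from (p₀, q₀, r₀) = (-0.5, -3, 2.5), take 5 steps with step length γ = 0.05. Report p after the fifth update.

∇E = (2p, 2q + 2r - 2, 2q + 4r + 4)
Step 1: at (-0.5, -3, 2.5), ∇E = (-1, -3, 8) → (-0.5, -3, 2.5) − 0.05·(-1, -3, 8) = (-0.45, -2.85, 2.1)
Step 2: at (-0.45, -2.85, 2.1), ∇E = (-0.9, -3.5, 6.7) → (-0.45, -2.85, 2.1) − 0.05·(-0.9, -3.5, 6.7) = (-0.405, -2.675, 1.765)
Step 3: at (-0.405, -2.675, 1.765), ∇E = (-0.81, -3.82, 5.71) → (-0.405, -2.675, 1.765) − 0.05·(-0.81, -3.82, 5.71) = (-0.3645, -2.484, 1.4795)
Step 4: at (-0.3645, -2.484, 1.4795), ∇E = (-0.729, -4.009, 4.95) → (-0.3645, -2.484, 1.4795) − 0.05·(-0.729, -4.009, 4.95) = (-0.32805, -2.28355, 1.232)
Step 5: at (-0.32805, -2.28355, 1.232), ∇E = (-0.6561, -4.1031, 4.3609) → (-0.32805, -2.28355, 1.232) − 0.05·(-0.6561, -4.1031, 4.3609) = (-0.295245, -2.078395, 1.013955)
p = -0.295245

-0.295245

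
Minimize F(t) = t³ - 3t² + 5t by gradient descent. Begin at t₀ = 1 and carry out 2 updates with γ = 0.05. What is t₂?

0.7985

F′(t) = 3t² - 6t + 5
t₁ = 1 − 0.05·2 = 0.9
t₂ = 0.9 − 0.05·2.03 = 0.7985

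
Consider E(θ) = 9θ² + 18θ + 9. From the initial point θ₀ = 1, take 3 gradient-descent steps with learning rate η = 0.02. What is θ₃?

E′(θ) = 18θ + 18
θ₁ = 1 − 0.02·36 = 0.28
θ₂ = 0.28 − 0.02·23.04 = -0.1808
θ₃ = -0.1808 − 0.02·14.7456 = -0.475712

-0.475712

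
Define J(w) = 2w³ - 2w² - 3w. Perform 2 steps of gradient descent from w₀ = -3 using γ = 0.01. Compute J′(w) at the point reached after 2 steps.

J′(w) = 6w² - 4w - 3
Step 1: J′(-3) = 63; w₁ = -3 − 0.01·63 = -3.63
Step 2: J′(-3.63) = 90.5814; w₂ = -3.63 − 0.01·90.5814 = -4.535814
J′(w) at (-4.535814) = 138.584907855576

138.584907855576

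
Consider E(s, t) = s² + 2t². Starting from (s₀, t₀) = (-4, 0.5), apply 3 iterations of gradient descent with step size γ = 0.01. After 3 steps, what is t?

0.442368

∇E = (2s, 4t)
(s₁, t₁) = (-4, 0.5) − 0.01·(-8, 2) = (-3.92, 0.48)
(s₂, t₂) = (-3.92, 0.48) − 0.01·(-7.84, 1.92) = (-3.8416, 0.4608)
(s₃, t₃) = (-3.8416, 0.4608) − 0.01·(-7.6832, 1.8432) = (-3.764768, 0.442368)
t = 0.442368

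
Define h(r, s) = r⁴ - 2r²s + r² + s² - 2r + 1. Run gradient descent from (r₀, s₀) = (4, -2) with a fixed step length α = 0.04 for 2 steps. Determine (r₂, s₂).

(68.40226816, 4.302208)

∇h = (4r³ - 4rs + 2r - 2, -2r² + 2s)
(r₁, s₁) = (4, -2) − 0.04·(294, -36) = (-7.76, -0.56)
(r₂, s₂) = (-7.76, -0.56) − 0.04·(-1904.056704, -121.5552) = (68.40226816, 4.302208)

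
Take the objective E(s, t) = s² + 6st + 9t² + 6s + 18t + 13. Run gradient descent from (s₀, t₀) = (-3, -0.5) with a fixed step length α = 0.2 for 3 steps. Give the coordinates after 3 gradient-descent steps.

∇E = (2s + 6t + 6, 6s + 18t + 18)
(s₁, t₁) = (-3, -0.5) − 0.2·(-3, -9) = (-2.4, 1.3)
(s₂, t₂) = (-2.4, 1.3) − 0.2·(9, 27) = (-4.2, -4.1)
(s₃, t₃) = (-4.2, -4.1) − 0.2·(-27, -81) = (1.2, 12.1)

(1.2, 12.1)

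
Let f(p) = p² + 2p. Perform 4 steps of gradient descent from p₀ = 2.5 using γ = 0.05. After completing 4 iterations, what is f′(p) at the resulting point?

4.5927

f′(p) = 2p + 2
Step 1: f′(2.5) = 7; p₁ = 2.5 − 0.05·7 = 2.15
Step 2: f′(2.15) = 6.3; p₂ = 2.15 − 0.05·6.3 = 1.835
Step 3: f′(1.835) = 5.67; p₃ = 1.835 − 0.05·5.67 = 1.5515
Step 4: f′(1.5515) = 5.103; p₄ = 1.5515 − 0.05·5.103 = 1.29635
f′(p) at (1.29635) = 4.5927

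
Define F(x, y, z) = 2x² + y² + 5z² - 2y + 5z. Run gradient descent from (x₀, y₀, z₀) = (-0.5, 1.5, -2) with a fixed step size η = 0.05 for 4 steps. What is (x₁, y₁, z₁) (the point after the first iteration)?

(-0.4, 1.45, -1.25)

∇F = (4x, 2y - 2, 10z + 5)
Step 1: at (-0.5, 1.5, -2), ∇F = (-2, 1, -15) → (-0.5, 1.5, -2) − 0.05·(-2, 1, -15) = (-0.4, 1.45, -1.25)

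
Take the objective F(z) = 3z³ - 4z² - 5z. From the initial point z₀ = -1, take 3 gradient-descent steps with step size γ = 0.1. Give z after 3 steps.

F′(z) = 9z² - 8z - 5
z₁ = -1 − 0.1·12 = -2.2
z₂ = -2.2 − 0.1·56.16 = -7.816
z₃ = -7.816 − 0.1·607.336704 = -68.5496704

-68.5496704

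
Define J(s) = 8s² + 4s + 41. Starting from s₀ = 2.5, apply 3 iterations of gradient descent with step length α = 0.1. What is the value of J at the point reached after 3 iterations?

43.322688

J′(s) = 16s + 4
Step 1: J′(2.5) = 44; s₁ = 2.5 − 0.1·44 = -1.9
Step 2: J′(-1.9) = -26.4; s₂ = -1.9 − 0.1·(-26.4) = 0.74
Step 3: J′(0.74) = 15.84; s₃ = 0.74 − 0.1·15.84 = -0.844
J(-0.844) = 43.322688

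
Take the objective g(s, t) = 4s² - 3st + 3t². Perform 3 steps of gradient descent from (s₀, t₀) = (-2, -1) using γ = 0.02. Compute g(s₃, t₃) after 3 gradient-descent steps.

6.061907594496

∇g = (8s - 3t, -3s + 6t)
Step 1: at (-2, -1), ∇g = (-13, 0) → (-2, -1) − 0.02·(-13, 0) = (-1.74, -1)
Step 2: at (-1.74, -1), ∇g = (-10.92, -0.78) → (-1.74, -1) − 0.02·(-10.92, -0.78) = (-1.5216, -0.9844)
Step 3: at (-1.5216, -0.9844), ∇g = (-9.2196, -1.3416) → (-1.5216, -0.9844) − 0.02·(-9.2196, -1.3416) = (-1.337208, -0.957568)
g(-1.337208, -0.957568) = 6.061907594496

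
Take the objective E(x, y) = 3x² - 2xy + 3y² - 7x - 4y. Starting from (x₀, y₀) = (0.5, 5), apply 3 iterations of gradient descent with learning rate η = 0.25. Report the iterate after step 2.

(-0.875, 3.625)

∇E = (6x - 2y - 7, -2x + 6y - 4)
(x₁, y₁) = (0.5, 5) − 0.25·(-14, 25) = (4, -1.25)
(x₂, y₂) = (4, -1.25) − 0.25·(19.5, -19.5) = (-0.875, 3.625)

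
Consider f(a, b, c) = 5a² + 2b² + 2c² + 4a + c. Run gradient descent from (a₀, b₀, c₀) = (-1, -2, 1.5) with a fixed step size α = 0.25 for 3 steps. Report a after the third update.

1.625

∇f = (10a + 4, 4b, 4c + 1)
(a₁, b₁, c₁) = (-1, -2, 1.5) − 0.25·(-6, -8, 7) = (0.5, 0, -0.25)
(a₂, b₂, c₂) = (0.5, 0, -0.25) − 0.25·(9, 0, 0) = (-1.75, 0, -0.25)
(a₃, b₃, c₃) = (-1.75, 0, -0.25) − 0.25·(-13.5, 0, 0) = (1.625, 0, -0.25)
a = 1.625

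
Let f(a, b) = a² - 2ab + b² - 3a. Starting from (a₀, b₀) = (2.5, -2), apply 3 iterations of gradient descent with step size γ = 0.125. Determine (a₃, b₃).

∇f = (2a - 2b - 3, -2a + 2b)
Step 1: at (2.5, -2), ∇f = (6, -9) → (2.5, -2) − 0.125·(6, -9) = (1.75, -0.875)
Step 2: at (1.75, -0.875), ∇f = (2.25, -5.25) → (1.75, -0.875) − 0.125·(2.25, -5.25) = (1.46875, -0.21875)
Step 3: at (1.46875, -0.21875), ∇f = (0.375, -3.375) → (1.46875, -0.21875) − 0.125·(0.375, -3.375) = (1.421875, 0.203125)

(1.421875, 0.203125)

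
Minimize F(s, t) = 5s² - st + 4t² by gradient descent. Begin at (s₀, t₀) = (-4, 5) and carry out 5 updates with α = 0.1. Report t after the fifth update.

∇F = (10s - t, -s + 8t)
(s₁, t₁) = (-4, 5) − 0.1·(-45, 44) = (0.5, 0.6)
(s₂, t₂) = (0.5, 0.6) − 0.1·(4.4, 4.3) = (0.06, 0.17)
(s₃, t₃) = (0.06, 0.17) − 0.1·(0.43, 1.3) = (0.017, 0.04)
(s₄, t₄) = (0.017, 0.04) − 0.1·(0.13, 0.303) = (0.004, 0.0097)
(s₅, t₅) = (0.004, 0.0097) − 0.1·(0.0303, 0.0736) = (0.00097, 0.00234)
t = 0.00234

0.00234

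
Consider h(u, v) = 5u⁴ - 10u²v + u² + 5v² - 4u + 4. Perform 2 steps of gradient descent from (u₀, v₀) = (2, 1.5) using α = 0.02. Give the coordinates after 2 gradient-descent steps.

(0.08, 1.6)

∇h = (20u³ - 20uv + 2u - 4, -10u² + 10v)
(u₁, v₁) = (2, 1.5) − 0.02·(100, -25) = (0, 2)
(u₂, v₂) = (0, 2) − 0.02·(-4, 20) = (0.08, 1.6)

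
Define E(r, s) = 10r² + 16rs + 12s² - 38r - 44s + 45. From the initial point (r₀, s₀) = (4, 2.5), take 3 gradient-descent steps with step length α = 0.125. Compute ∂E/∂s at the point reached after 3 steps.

∇E = (20r + 16s - 38, 16r + 24s - 44)
(r₁, s₁) = (4, 2.5) − 0.125·(82, 80) = (-6.25, -7.5)
(r₂, s₂) = (-6.25, -7.5) − 0.125·(-283, -324) = (29.125, 33)
(r₃, s₃) = (29.125, 33) − 0.125·(1072.5, 1214) = (-104.9375, -118.75)
∂E/∂s at (-104.9375, -118.75) = -4573

-4573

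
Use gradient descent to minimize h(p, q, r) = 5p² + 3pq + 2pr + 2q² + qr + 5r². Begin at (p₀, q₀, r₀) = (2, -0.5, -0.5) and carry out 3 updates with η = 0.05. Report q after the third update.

-0.641375

∇h = (10p + 3q + 2r, 3p + 4q + r, 2p + q + 10r)
(p₁, q₁, r₁) = (2, -0.5, -0.5) − 0.05·(17.5, 3.5, -1.5) = (1.125, -0.675, -0.425)
(p₂, q₂, r₂) = (1.125, -0.675, -0.425) − 0.05·(8.375, 0.25, -2.675) = (0.70625, -0.6875, -0.29125)
(p₃, q₃, r₃) = (0.70625, -0.6875, -0.29125) − 0.05·(4.4175, -0.9225, -2.1875) = (0.485375, -0.641375, -0.181875)
q = -0.641375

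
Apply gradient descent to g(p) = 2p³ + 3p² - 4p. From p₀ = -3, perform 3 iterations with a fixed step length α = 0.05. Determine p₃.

g′(p) = 6p² + 6p - 4
p₁ = -3 − 0.05·32 = -4.6
p₂ = -4.6 − 0.05·95.36 = -9.368
p₃ = -9.368 − 0.05·466.348544 = -32.6854272

-32.6854272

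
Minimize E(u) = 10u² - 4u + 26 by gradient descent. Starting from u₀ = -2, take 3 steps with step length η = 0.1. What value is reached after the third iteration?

2.4

E′(u) = 20u - 4
Step 1: E′(-2) = -44; u₁ = -2 − 0.1·(-44) = 2.4
Step 2: E′(2.4) = 44; u₂ = 2.4 − 0.1·44 = -2
Step 3: E′(-2) = -44; u₃ = -2 − 0.1·(-44) = 2.4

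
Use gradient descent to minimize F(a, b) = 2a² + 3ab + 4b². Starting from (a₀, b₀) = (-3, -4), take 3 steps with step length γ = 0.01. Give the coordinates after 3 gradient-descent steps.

∇F = (4a + 3b, 3a + 8b)
Step 1: at (-3, -4), ∇F = (-24, -41) → (-3, -4) − 0.01·(-24, -41) = (-2.76, -3.59)
Step 2: at (-2.76, -3.59), ∇F = (-21.81, -37) → (-2.76, -3.59) − 0.01·(-21.81, -37) = (-2.5419, -3.22)
Step 3: at (-2.5419, -3.22), ∇F = (-19.8276, -33.3857) → (-2.5419, -3.22) − 0.01·(-19.8276, -33.3857) = (-2.343624, -2.886143)

(-2.343624, -2.886143)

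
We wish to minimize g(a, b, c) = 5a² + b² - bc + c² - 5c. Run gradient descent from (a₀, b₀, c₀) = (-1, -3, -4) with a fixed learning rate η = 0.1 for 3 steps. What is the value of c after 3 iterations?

-1.498

∇g = (10a, 2b - c, -b + 2c - 5)
Step 1: at (-1, -3, -4), ∇g = (-10, -2, -10) → (-1, -3, -4) − 0.1·(-10, -2, -10) = (0, -2.8, -3)
Step 2: at (0, -2.8, -3), ∇g = (0, -2.6, -8.2) → (0, -2.8, -3) − 0.1·(0, -2.6, -8.2) = (0, -2.54, -2.18)
Step 3: at (0, -2.54, -2.18), ∇g = (0, -2.9, -6.82) → (0, -2.54, -2.18) − 0.1·(0, -2.9, -6.82) = (0, -2.25, -1.498)
c = -1.498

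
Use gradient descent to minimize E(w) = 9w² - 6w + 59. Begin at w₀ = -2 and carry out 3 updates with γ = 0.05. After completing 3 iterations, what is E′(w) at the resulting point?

-0.042

E′(w) = 18w - 6
w₁ = -2 − 0.05·(-42) = 0.1
w₂ = 0.1 − 0.05·(-4.2) = 0.31
w₃ = 0.31 − 0.05·(-0.42) = 0.331
E′(w) at (0.331) = -0.042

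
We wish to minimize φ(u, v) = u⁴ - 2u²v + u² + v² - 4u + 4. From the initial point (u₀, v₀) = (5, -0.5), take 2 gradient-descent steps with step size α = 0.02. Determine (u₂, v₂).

(6.79698944, 1.631296)

∇φ = (4u³ - 4uv + 2u - 4, -2u² + 2v)
(u₁, v₁) = (5, -0.5) − 0.02·(516, -51) = (-5.32, 0.52)
(u₂, v₂) = (-5.32, 0.52) − 0.02·(-605.849472, -55.5648) = (6.79698944, 1.631296)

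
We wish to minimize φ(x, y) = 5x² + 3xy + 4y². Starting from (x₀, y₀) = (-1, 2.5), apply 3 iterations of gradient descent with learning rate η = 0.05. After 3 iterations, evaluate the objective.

2.52149514453125

∇φ = (10x + 3y, 3x + 8y)
(x₁, y₁) = (-1, 2.5) − 0.05·(-2.5, 17) = (-0.875, 1.65)
(x₂, y₂) = (-0.875, 1.65) − 0.05·(-3.8, 10.575) = (-0.685, 1.12125)
(x₃, y₃) = (-0.685, 1.12125) − 0.05·(-3.48625, 6.915) = (-0.5106875, 0.7755)
φ(-0.5106875, 0.7755) = 2.52149514453125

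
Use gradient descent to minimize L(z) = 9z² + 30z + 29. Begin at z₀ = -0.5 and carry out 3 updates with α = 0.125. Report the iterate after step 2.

L′(z) = 18z + 30
Step 1: L′(-0.5) = 21; z₁ = -0.5 − 0.125·21 = -3.125
Step 2: L′(-3.125) = -26.25; z₂ = -3.125 − 0.125·(-26.25) = 0.15625

0.15625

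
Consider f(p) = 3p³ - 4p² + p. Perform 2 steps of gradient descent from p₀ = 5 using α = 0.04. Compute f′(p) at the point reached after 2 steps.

307.071050194944

f′(p) = 9p² - 8p + 1
Step 1: f′(5) = 186; p₁ = 5 − 0.04·186 = -2.44
Step 2: f′(-2.44) = 74.1024; p₂ = -2.44 − 0.04·74.1024 = -5.404096
f′(p) at (-5.404096) = 307.071050194944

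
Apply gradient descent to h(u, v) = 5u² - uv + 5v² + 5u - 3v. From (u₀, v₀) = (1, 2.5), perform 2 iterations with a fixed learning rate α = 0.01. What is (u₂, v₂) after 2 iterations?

∇h = (10u - v + 5, -u + 10v - 3)
Step 1: at (1, 2.5), ∇h = (12.5, 21) → (1, 2.5) − 0.01·(12.5, 21) = (0.875, 2.29)
Step 2: at (0.875, 2.29), ∇h = (11.46, 19.025) → (0.875, 2.29) − 0.01·(11.46, 19.025) = (0.7604, 2.09975)

(0.7604, 2.09975)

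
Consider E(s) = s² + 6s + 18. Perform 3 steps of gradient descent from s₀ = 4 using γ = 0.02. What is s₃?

3.193152

E′(s) = 2s + 6
s₁ = 4 − 0.02·14 = 3.72
s₂ = 3.72 − 0.02·13.44 = 3.4512
s₃ = 3.4512 − 0.02·12.9024 = 3.193152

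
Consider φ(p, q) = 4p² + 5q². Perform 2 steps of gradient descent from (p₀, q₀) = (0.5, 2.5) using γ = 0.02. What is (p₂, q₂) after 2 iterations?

∇φ = (8p, 10q)
Step 1: at (0.5, 2.5), ∇φ = (4, 25) → (0.5, 2.5) − 0.02·(4, 25) = (0.42, 2)
Step 2: at (0.42, 2), ∇φ = (3.36, 20) → (0.42, 2) − 0.02·(3.36, 20) = (0.3528, 1.6)

(0.3528, 1.6)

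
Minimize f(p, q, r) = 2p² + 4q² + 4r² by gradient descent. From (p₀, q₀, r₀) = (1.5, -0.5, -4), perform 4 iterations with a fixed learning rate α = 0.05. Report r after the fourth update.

∇f = (4p, 8q, 8r)
Step 1: at (1.5, -0.5, -4), ∇f = (6, -4, -32) → (1.5, -0.5, -4) − 0.05·(6, -4, -32) = (1.2, -0.3, -2.4)
Step 2: at (1.2, -0.3, -2.4), ∇f = (4.8, -2.4, -19.2) → (1.2, -0.3, -2.4) − 0.05·(4.8, -2.4, -19.2) = (0.96, -0.18, -1.44)
Step 3: at (0.96, -0.18, -1.44), ∇f = (3.84, -1.44, -11.52) → (0.96, -0.18, -1.44) − 0.05·(3.84, -1.44, -11.52) = (0.768, -0.108, -0.864)
Step 4: at (0.768, -0.108, -0.864), ∇f = (3.072, -0.864, -6.912) → (0.768, -0.108, -0.864) − 0.05·(3.072, -0.864, -6.912) = (0.6144, -0.0648, -0.5184)
r = -0.5184

-0.5184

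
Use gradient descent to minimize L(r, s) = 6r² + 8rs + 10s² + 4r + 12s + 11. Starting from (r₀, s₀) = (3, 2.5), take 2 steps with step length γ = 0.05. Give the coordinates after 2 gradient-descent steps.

(0.52, -0.6)

∇L = (12r + 8s + 4, 8r + 20s + 12)
Step 1: at (3, 2.5), ∇L = (60, 86) → (3, 2.5) − 0.05·(60, 86) = (0, -1.8)
Step 2: at (0, -1.8), ∇L = (-10.4, -24) → (0, -1.8) − 0.05·(-10.4, -24) = (0.52, -0.6)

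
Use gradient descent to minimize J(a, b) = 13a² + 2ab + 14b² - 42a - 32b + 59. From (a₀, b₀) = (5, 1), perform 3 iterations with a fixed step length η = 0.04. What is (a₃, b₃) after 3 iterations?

(1.531328, 1.025728)

∇J = (26a + 2b - 42, 2a + 28b - 32)
Step 1: at (5, 1), ∇J = (90, 6) → (5, 1) − 0.04·(90, 6) = (1.4, 0.76)
Step 2: at (1.4, 0.76), ∇J = (-4.08, -7.92) → (1.4, 0.76) − 0.04·(-4.08, -7.92) = (1.5632, 1.0768)
Step 3: at (1.5632, 1.0768), ∇J = (0.7968, 1.2768) → (1.5632, 1.0768) − 0.04·(0.7968, 1.2768) = (1.531328, 1.025728)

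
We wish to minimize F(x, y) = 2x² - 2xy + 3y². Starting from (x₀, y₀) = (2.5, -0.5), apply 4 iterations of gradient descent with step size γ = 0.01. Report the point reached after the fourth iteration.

(2.094506, -0.21988)

∇F = (4x - 2y, -2x + 6y)
(x₁, y₁) = (2.5, -0.5) − 0.01·(11, -8) = (2.39, -0.42)
(x₂, y₂) = (2.39, -0.42) − 0.01·(10.4, -7.3) = (2.286, -0.347)
(x₃, y₃) = (2.286, -0.347) − 0.01·(9.838, -6.654) = (2.18762, -0.28046)
(x₄, y₄) = (2.18762, -0.28046) − 0.01·(9.3114, -6.058) = (2.094506, -0.21988)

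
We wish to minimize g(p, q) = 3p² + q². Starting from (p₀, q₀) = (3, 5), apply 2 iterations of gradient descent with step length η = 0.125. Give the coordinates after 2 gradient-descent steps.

(0.1875, 2.8125)

∇g = (6p, 2q)
(p₁, q₁) = (3, 5) − 0.125·(18, 10) = (0.75, 3.75)
(p₂, q₂) = (0.75, 3.75) − 0.125·(4.5, 7.5) = (0.1875, 2.8125)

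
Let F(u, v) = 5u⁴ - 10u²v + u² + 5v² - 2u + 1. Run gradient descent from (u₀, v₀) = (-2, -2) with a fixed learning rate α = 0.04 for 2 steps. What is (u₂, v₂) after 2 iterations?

(-375.7106432, 24.82624)

∇F = (20u³ - 20uv + 2u - 2, -10u² + 10v)
Step 1: at (-2, -2), ∇F = (-246, -60) → (-2, -2) − 0.04·(-246, -60) = (7.84, 0.4)
Step 2: at (7.84, 0.4), ∇F = (9588.76608, -610.656) → (7.84, 0.4) − 0.04·(9588.76608, -610.656) = (-375.7106432, 24.82624)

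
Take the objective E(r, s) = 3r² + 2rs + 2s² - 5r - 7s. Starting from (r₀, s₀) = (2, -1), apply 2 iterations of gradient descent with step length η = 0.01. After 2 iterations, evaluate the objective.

∇E = (6r + 2s - 5, 2r + 4s - 7)
(r₁, s₁) = (2, -1) − 0.01·(5, -7) = (1.95, -0.93)
(r₂, s₂) = (1.95, -0.93) − 0.01·(4.84, -6.82) = (1.9016, -0.8618)
E(1.9016, -0.8618) = 5.5806484

5.5806484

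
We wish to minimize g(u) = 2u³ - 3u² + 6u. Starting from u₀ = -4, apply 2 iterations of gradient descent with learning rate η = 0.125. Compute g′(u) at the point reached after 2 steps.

g′(u) = 6u² - 6u + 6
u₁ = -4 − 0.125·126 = -19.75
u₂ = -19.75 − 0.125·2464.875 = -327.859375
g′(u) at (-327.859375) = 646923.77490234375

646923.77490234375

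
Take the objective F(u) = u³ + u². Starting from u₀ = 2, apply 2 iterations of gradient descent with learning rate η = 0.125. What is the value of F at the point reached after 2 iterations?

0

F′(u) = 3u² + 2u
u₁ = 2 − 0.125·16 = 0
u₂ = 0 − 0.125·0 = 0
F(0) = 0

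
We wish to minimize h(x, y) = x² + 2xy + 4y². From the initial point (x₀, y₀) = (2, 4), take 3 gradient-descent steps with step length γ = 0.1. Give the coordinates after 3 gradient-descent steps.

∇h = (2x + 2y, 2x + 8y)
Step 1: at (2, 4), ∇h = (12, 36) → (2, 4) − 0.1·(12, 36) = (0.8, 0.4)
Step 2: at (0.8, 0.4), ∇h = (2.4, 4.8) → (0.8, 0.4) − 0.1·(2.4, 4.8) = (0.56, -0.08)
Step 3: at (0.56, -0.08), ∇h = (0.96, 0.48) → (0.56, -0.08) − 0.1·(0.96, 0.48) = (0.464, -0.128)

(0.464, -0.128)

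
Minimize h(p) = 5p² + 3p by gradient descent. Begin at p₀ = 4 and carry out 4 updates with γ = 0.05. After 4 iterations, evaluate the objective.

-0.0888671875

h′(p) = 10p + 3
p₁ = 4 − 0.05·43 = 1.85
p₂ = 1.85 − 0.05·21.5 = 0.775
p₃ = 0.775 − 0.05·10.75 = 0.2375
p₄ = 0.2375 − 0.05·5.375 = -0.03125
h(-0.03125) = -0.0888671875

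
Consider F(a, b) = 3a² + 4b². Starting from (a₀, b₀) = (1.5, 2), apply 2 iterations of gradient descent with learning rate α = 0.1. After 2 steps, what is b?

∇F = (6a, 8b)
(a₁, b₁) = (1.5, 2) − 0.1·(9, 16) = (0.6, 0.4)
(a₂, b₂) = (0.6, 0.4) − 0.1·(3.6, 3.2) = (0.24, 0.08)
b = 0.08

0.08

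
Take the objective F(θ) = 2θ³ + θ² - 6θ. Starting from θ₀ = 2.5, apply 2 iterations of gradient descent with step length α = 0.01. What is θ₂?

1.8788065

F′(θ) = 6θ² + 2θ - 6
Step 1: F′(2.5) = 36.5; θ₁ = 2.5 − 0.01·36.5 = 2.135
Step 2: F′(2.135) = 25.61935; θ₂ = 2.135 − 0.01·25.61935 = 1.8788065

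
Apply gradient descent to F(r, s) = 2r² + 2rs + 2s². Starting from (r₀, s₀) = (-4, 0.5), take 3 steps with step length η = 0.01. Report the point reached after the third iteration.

∇F = (4r + 2s, 2r + 4s)
Step 1: at (-4, 0.5), ∇F = (-15, -6) → (-4, 0.5) − 0.01·(-15, -6) = (-3.85, 0.56)
Step 2: at (-3.85, 0.56), ∇F = (-14.28, -5.46) → (-3.85, 0.56) − 0.01·(-14.28, -5.46) = (-3.7072, 0.6146)
Step 3: at (-3.7072, 0.6146), ∇F = (-13.5996, -4.956) → (-3.7072, 0.6146) − 0.01·(-13.5996, -4.956) = (-3.571204, 0.66416)

(-3.571204, 0.66416)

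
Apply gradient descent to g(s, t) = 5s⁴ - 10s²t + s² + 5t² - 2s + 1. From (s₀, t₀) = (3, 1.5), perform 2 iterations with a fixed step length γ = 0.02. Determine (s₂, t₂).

∇g = (20s³ - 20st + 2s - 2, -10s² + 10t)
(s₁, t₁) = (3, 1.5) − 0.02·(454, -75) = (-6.08, 3)
(s₂, t₂) = (-6.08, 3) − 0.02·(-4144.47424, -339.664) = (76.8094848, 9.79328)

(76.8094848, 9.79328)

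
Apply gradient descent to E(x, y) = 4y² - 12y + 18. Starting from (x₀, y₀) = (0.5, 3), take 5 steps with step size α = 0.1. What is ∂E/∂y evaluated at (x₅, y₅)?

∇E = (0, 8y - 12)
(x₁, y₁) = (0.5, 3) − 0.1·(0, 12) = (0.5, 1.8)
(x₂, y₂) = (0.5, 1.8) − 0.1·(0, 2.4) = (0.5, 1.56)
(x₃, y₃) = (0.5, 1.56) − 0.1·(0, 0.48) = (0.5, 1.512)
(x₄, y₄) = (0.5, 1.512) − 0.1·(0, 0.096) = (0.5, 1.5024)
(x₅, y₅) = (0.5, 1.5024) − 0.1·(0, 0.0192) = (0.5, 1.50048)
∂E/∂y at (0.5, 1.50048) = 0.00384

0.00384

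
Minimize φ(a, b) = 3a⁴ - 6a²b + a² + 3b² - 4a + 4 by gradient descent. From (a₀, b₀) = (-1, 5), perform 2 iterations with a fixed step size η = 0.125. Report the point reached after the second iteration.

(343.2734375, 29.796875)

∇φ = (12a³ - 12ab + 2a - 4, -6a² + 6b)
Step 1: at (-1, 5), ∇φ = (42, 24) → (-1, 5) − 0.125·(42, 24) = (-6.25, 2)
Step 2: at (-6.25, 2), ∇φ = (-2796.1875, -222.375) → (-6.25, 2) − 0.125·(-2796.1875, -222.375) = (343.2734375, 29.796875)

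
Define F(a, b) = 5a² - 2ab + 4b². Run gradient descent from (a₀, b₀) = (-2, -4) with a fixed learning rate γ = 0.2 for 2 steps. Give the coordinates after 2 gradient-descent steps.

∇F = (10a - 2b, -2a + 8b)
(a₁, b₁) = (-2, -4) − 0.2·(-12, -28) = (0.4, 1.6)
(a₂, b₂) = (0.4, 1.6) − 0.2·(0.8, 12) = (0.24, -0.8)

(0.24, -0.8)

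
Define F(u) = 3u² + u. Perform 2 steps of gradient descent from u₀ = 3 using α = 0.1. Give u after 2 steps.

F′(u) = 6u + 1
Step 1: F′(3) = 19; u₁ = 3 − 0.1·19 = 1.1
Step 2: F′(1.1) = 7.6; u₂ = 1.1 − 0.1·7.6 = 0.34

0.34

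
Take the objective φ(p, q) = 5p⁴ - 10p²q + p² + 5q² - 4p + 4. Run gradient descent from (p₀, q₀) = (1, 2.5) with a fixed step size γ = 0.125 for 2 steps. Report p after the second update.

-300.4375

∇φ = (20p³ - 20pq + 2p - 4, -10p² + 10q)
(p₁, q₁) = (1, 2.5) − 0.125·(-32, 15) = (5, 0.625)
(p₂, q₂) = (5, 0.625) − 0.125·(2443.5, -243.75) = (-300.4375, 31.09375)
p = -300.4375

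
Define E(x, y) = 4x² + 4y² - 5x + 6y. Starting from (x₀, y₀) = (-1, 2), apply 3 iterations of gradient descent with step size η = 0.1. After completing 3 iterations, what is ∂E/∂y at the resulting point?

∇E = (8x - 5, 8y + 6)
Step 1: at (-1, 2), ∇E = (-13, 22) → (-1, 2) − 0.1·(-13, 22) = (0.3, -0.2)
Step 2: at (0.3, -0.2), ∇E = (-2.6, 4.4) → (0.3, -0.2) − 0.1·(-2.6, 4.4) = (0.56, -0.64)
Step 3: at (0.56, -0.64), ∇E = (-0.52, 0.88) → (0.56, -0.64) − 0.1·(-0.52, 0.88) = (0.612, -0.728)
∂E/∂y at (0.612, -0.728) = 0.176

0.176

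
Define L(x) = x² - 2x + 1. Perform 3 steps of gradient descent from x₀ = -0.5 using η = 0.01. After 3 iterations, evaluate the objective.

1.993145356944

L′(x) = 2x - 2
Step 1: L′(-0.5) = -3; x₁ = -0.5 − 0.01·(-3) = -0.47
Step 2: L′(-0.47) = -2.94; x₂ = -0.47 − 0.01·(-2.94) = -0.4406
Step 3: L′(-0.4406) = -2.8812; x₃ = -0.4406 − 0.01·(-2.8812) = -0.411788
L(-0.411788) = 1.993145356944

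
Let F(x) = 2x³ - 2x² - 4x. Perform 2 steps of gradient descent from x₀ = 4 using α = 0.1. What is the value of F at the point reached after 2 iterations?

F′(x) = 6x² - 4x - 4
Step 1: F′(4) = 76; x₁ = 4 − 0.1·76 = -3.6
Step 2: F′(-3.6) = 88.16; x₂ = -3.6 − 0.1·88.16 = -12.416
F(-12.416) = -4086.678126592

-4086.678126592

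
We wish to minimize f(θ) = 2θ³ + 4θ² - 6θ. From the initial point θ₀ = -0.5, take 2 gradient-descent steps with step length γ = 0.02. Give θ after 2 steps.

f′(θ) = 6θ² + 8θ - 6
Step 1: f′(-0.5) = -8.5; θ₁ = -0.5 − 0.02·(-8.5) = -0.33
Step 2: f′(-0.33) = -7.9866; θ₂ = -0.33 − 0.02·(-7.9866) = -0.170268

-0.170268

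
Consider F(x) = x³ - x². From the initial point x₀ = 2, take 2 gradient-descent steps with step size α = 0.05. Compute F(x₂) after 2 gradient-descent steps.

0.711909376

F′(x) = 3x² - 2x
x₁ = 2 − 0.05·8 = 1.6
x₂ = 1.6 − 0.05·4.48 = 1.376
F(1.376) = 0.711909376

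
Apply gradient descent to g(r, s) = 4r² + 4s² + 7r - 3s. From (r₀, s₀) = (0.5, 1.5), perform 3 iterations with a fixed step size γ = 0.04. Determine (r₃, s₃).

(-0.442656, 0.728736)

∇g = (8r + 7, 8s - 3)
Step 1: at (0.5, 1.5), ∇g = (11, 9) → (0.5, 1.5) − 0.04·(11, 9) = (0.06, 1.14)
Step 2: at (0.06, 1.14), ∇g = (7.48, 6.12) → (0.06, 1.14) − 0.04·(7.48, 6.12) = (-0.2392, 0.8952)
Step 3: at (-0.2392, 0.8952), ∇g = (5.0864, 4.1616) → (-0.2392, 0.8952) − 0.04·(5.0864, 4.1616) = (-0.442656, 0.728736)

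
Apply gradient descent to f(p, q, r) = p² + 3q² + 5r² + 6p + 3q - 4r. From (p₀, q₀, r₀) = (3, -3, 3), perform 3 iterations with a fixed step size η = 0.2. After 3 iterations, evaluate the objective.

∇f = (2p + 6, 6q + 3, 10r - 4)
Step 1: at (3, -3, 3), ∇f = (12, -15, 26) → (3, -3, 3) − 0.2·(12, -15, 26) = (0.6, 0, -2.2)
Step 2: at (0.6, 0, -2.2), ∇f = (7.2, 3, -26) → (0.6, 0, -2.2) − 0.2·(7.2, 3, -26) = (-0.84, -0.6, 3)
Step 3: at (-0.84, -0.6, 3), ∇f = (4.32, -0.6, 26) → (-0.84, -0.6, 3) − 0.2·(4.32, -0.6, 26) = (-1.704, -0.48, -2.2)
f(-1.704, -0.48, -2.2) = 24.930816

24.930816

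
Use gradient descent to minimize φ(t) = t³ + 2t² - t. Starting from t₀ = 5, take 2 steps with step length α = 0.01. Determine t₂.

3.413092

φ′(t) = 3t² + 4t - 1
Step 1: φ′(5) = 94; t₁ = 5 − 0.01·94 = 4.06
Step 2: φ′(4.06) = 64.6908; t₂ = 4.06 − 0.01·64.6908 = 3.413092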